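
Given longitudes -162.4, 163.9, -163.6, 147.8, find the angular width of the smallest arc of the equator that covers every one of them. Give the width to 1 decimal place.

Sort the longitudes: -163.6°, -162.4°, +147.8°, +163.9°.
Eastward gaps between consecutive values (wrapping around): 1.2°, 310.2°, 16.1°, 32.5°.
Largest gap = 310.2° ⇒ minimal covering band is its complement: 360° − 310.2° = 49.8°.
Band runs from +147.8° eastward to -162.4°, crossing the antimeridian.

49.8°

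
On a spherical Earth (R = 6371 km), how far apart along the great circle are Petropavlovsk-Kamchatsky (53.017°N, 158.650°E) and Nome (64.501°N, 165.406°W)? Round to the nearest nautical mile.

Δλ = -165.406 − 158.650 = -324.056°; wrapped into (−180°, 180°]: 35.944°.
Δφ = 64.501 − 53.017 = 11.484°.
a = sin²(Δφ/2) + cos φ₁ · cos φ₂ · sin²(Δλ/2) = 0.034666.
c = 2·atan2(√a, √(1−a)) = 0.37456 rad → d = 6371·c ≈ 2386.32 km ≈ 1288.51 nmi.

1289 nmi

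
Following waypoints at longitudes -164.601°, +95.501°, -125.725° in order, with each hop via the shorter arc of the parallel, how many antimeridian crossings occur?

2

Leg 1: -164.601° → +95.501°, shortest Δλ = -99.898° (west) — crosses 180°.
Leg 2: +95.501° → -125.725°, shortest Δλ = 138.774° (east) — crosses 180°.
Total crossings: 2.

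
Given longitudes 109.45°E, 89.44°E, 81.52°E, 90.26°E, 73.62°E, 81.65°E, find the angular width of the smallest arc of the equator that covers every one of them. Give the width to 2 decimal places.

Sort the longitudes: +73.62°, +81.52°, +81.65°, +89.44°, +90.26°, +109.45°.
Eastward gaps between consecutive values (wrapping around): 7.90°, 0.13°, 7.79°, 0.82°, 19.19°, 324.17°.
Largest gap = 324.17° ⇒ minimal covering band is its complement: 360° − 324.17° = 35.83°.
Band runs from +73.62° eastward to +109.45°.

35.83°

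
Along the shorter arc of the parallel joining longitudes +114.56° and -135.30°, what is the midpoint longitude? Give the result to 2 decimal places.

Signed shortest Δλ from +114.56° to -135.30° is +110.14°.
Midpoint longitude = +114.56° + (+110.14°)/2 = +114.56° + 55.07° = +169.63°.
(The naïve average (+114.56 + -135.30)/2 = -10.37° is on the wrong side of the globe.)

+169.63°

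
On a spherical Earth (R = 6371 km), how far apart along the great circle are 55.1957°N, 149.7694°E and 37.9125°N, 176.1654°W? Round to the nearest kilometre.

Δλ = -176.1654 − 149.7694 = -325.9348°; wrapped into (−180°, 180°]: 34.0652°.
Δφ = 37.9125 − 55.1957 = -17.2832°.
a = sin²(Δφ/2) + cos φ₁ · cos φ₂ · sin²(Δλ/2) = 0.061213.
c = 2·atan2(√a, √(1−a)) = 0.50002 rad → d = 6371·c ≈ 3185.61 km.

3186 km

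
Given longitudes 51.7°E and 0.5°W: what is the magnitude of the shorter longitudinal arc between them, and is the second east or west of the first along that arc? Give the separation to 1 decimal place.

52.2° west

Raw difference: -0.5 − 51.7 = -52.2°.
Normalise into (−180°, 180°]: -52.2° stays -52.2°.
Negative ⇒ the second point lies to the west; separation 52.2°.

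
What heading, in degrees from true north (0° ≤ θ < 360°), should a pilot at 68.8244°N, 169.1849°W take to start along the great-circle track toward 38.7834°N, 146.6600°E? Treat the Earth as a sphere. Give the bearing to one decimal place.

Δλ = 146.6600 − -169.1849 = 315.8449°; wrapped into (−180°, 180°]: -44.1551°.
θ = atan2( sin Δλ · cos φ₂ , cos φ₁ · sin φ₂ − sin φ₁ · cos φ₂ · cos Δλ )
  = atan2(-0.54302, -0.29524) = -118.533° → normalised to [0°, 360°): 241.467°.

241.5°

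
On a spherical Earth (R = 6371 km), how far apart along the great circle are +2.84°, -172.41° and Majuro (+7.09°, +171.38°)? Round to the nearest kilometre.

Δλ = 171.38 − -172.41 = 343.79°; wrapped into (−180°, 180°]: -16.21°.
Δφ = 7.09 − 2.84 = 4.25°.
a = sin²(Δφ/2) + cos φ₁ · cos φ₂ · sin²(Δλ/2) = 0.021076.
c = 2·atan2(√a, √(1−a)) = 0.29138 rad → d = 6371·c ≈ 1856.40 km.

1856 km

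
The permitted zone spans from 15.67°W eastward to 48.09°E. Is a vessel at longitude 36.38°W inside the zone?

No

Band width going east from -15.67° to +48.09°: ((48.09 − -15.67) mod 360) = 63.76°.
Offset of -36.38° east of the west edge: ((-36.38 − -15.67) mod 360) = 339.29°.
339.29° > 63.76° ⇒ outside.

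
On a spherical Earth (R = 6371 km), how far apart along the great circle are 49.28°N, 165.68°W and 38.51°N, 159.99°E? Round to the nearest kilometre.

2968 km

Δλ = 159.99 − -165.68 = 325.67°; wrapped into (−180°, 180°]: -34.33°.
Δφ = 38.51 − 49.28 = -10.77°.
a = sin²(Δφ/2) + cos φ₁ · cos φ₂ · sin²(Δλ/2) = 0.053269.
c = 2·atan2(√a, √(1−a)) = 0.46580 rad → d = 6371·c ≈ 2967.62 km.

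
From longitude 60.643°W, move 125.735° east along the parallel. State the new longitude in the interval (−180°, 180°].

65.092°E

Start at -60.643°; shift +125.735° → +65.092°.
+65.092° already lies in (−180°, 180°].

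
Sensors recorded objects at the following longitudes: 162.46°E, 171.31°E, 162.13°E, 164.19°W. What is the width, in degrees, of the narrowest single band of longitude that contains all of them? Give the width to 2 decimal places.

33.68°

Sort the longitudes: -164.19°, +162.13°, +162.46°, +171.31°.
Eastward gaps between consecutive values (wrapping around): 326.32°, 0.33°, 8.85°, 24.50°.
Largest gap = 326.32° ⇒ minimal covering band is its complement: 360° − 326.32° = 33.68°.
Band runs from +162.13° eastward to -164.19°, crossing the antimeridian.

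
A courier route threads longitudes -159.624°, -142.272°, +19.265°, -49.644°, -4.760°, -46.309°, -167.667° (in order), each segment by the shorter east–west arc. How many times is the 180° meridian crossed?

Leg 1: -159.624° → -142.272°, shortest Δλ = 17.352° (east) — does not cross 180°.
Leg 2: -142.272° → +19.265°, shortest Δλ = 161.537° (east) — does not cross 180°.
Leg 3: +19.265° → -49.644°, shortest Δλ = -68.909° (west) — does not cross 180°.
Leg 4: -49.644° → -4.760°, shortest Δλ = 44.884° (east) — does not cross 180°.
Leg 5: -4.760° → -46.309°, shortest Δλ = -41.549° (west) — does not cross 180°.
Leg 6: -46.309° → -167.667°, shortest Δλ = -121.358° (west) — does not cross 180°.
Total crossings: 0.

0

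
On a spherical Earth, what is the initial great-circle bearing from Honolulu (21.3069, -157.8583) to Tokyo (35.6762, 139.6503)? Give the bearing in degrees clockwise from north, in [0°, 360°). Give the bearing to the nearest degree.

299°

Δλ = 139.6503 − -157.8583 = 297.5086°; wrapped into (−180°, 180°]: -62.4914°.
θ = atan2( sin Δλ · cos φ₂ , cos φ₁ · sin φ₂ − sin φ₁ · cos φ₂ · cos Δλ )
  = atan2(-0.72049, 0.40701) = -60.538° → normalised to [0°, 360°): 299.462°.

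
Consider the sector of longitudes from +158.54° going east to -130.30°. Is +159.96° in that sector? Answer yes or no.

Band width going east from +158.54° to -130.30°: ((-130.30 − 158.54) mod 360) = 71.16°.
Offset of +159.96° east of the west edge: ((159.96 − 158.54) mod 360) = 1.42°.
1.42° ≤ 71.16° ⇒ inside.

Yes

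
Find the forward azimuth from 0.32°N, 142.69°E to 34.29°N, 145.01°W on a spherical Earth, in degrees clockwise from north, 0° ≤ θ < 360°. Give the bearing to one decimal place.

54.5°

Δλ = -145.01 − 142.69 = -287.70°; wrapped into (−180°, 180°]: 72.30°.
θ = atan2( sin Δλ · cos φ₂ , cos φ₁ · sin φ₂ − sin φ₁ · cos φ₂ · cos Δλ )
  = atan2(0.78709, 0.56197) = 54.474° → normalised to [0°, 360°): 54.474°.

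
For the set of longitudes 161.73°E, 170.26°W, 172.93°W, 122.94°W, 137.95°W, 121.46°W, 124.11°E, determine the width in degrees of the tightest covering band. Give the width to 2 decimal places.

Sort the longitudes: -172.93°, -170.26°, -137.95°, -122.94°, -121.46°, +124.11°, +161.73°.
Eastward gaps between consecutive values (wrapping around): 2.67°, 32.31°, 15.01°, 1.48°, 245.57°, 37.62°, 25.34°.
Largest gap = 245.57° ⇒ minimal covering band is its complement: 360° − 245.57° = 114.43°.
Band runs from +124.11° eastward to -121.46°, crossing the antimeridian.

114.43°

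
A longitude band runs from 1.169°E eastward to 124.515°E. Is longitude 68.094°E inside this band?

Yes

Band width going east from +1.169° to +124.515°: ((124.515 − 1.169) mod 360) = 123.346°.
Offset of +68.094° east of the west edge: ((68.094 − 1.169) mod 360) = 66.925°.
66.925° ≤ 123.346° ⇒ inside.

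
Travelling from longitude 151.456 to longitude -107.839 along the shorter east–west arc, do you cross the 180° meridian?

Naïve |-107.839 − 151.456| = 259.295° > 180°, so the shorter arc goes the other way round — across 180°.
Signed shortest Δλ = ((-107.839 − 151.456 + 180) mod 360) − 180 = 100.705°.
Going east by 100.705° from +151.456° passes through 180° before reaching -107.839°.

Yes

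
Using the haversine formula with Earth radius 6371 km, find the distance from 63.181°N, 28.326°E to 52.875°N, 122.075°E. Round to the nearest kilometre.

Δλ = 122.075 − 28.326 = 93.749°.
Δφ = 52.875 − 63.181 = -10.306°.
a = sin²(Δφ/2) + cos φ₁ · cos φ₂ · sin²(Δλ/2) = 0.153124.
c = 2·atan2(√a, √(1−a)) = 0.80411 rad → d = 6371·c ≈ 5122.98 km.

5123 km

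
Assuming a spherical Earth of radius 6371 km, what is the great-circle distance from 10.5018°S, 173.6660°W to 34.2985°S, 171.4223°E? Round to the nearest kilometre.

Δλ = 171.4223 − -173.6660 = 345.0883°; wrapped into (−180°, 180°]: -14.9117°.
Δφ = -34.2985 − -10.5018 = -23.7967°.
a = sin²(Δφ/2) + cos φ₁ · cos φ₂ · sin²(Δλ/2) = 0.056186.
c = 2·atan2(√a, √(1−a)) = 0.47863 rad → d = 6371·c ≈ 3049.33 km.

3049 km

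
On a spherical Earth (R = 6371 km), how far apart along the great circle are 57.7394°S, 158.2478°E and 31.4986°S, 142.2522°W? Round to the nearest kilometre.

Δλ = -142.2522 − 158.2478 = -300.5000°; wrapped into (−180°, 180°]: 59.5000°.
Δφ = -31.4986 − -57.7394 = 26.2408°.
a = sin²(Δφ/2) + cos φ₁ · cos φ₂ · sin²(Δλ/2) = 0.163593.
c = 2·atan2(√a, √(1−a)) = 0.83279 rad → d = 6371·c ≈ 5305.71 km.

5306 km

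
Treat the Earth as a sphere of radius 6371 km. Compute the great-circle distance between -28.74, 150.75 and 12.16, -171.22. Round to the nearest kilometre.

Δλ = -171.22 − 150.75 = -321.97°; wrapped into (−180°, 180°]: 38.03°.
Δφ = 12.16 − -28.74 = 40.90°.
a = sin²(Δφ/2) + cos φ₁ · cos φ₂ · sin²(Δλ/2) = 0.213063.
c = 2·atan2(√a, √(1−a)) = 0.95957 rad → d = 6371·c ≈ 6113.41 km.

6113 km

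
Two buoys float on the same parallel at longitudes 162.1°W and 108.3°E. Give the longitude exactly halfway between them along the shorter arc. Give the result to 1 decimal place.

153.1°E

Signed shortest Δλ from -162.1° to +108.3° is -89.6°.
Midpoint longitude = -162.1° + (-89.6°)/2 = -162.1° − 44.8° = -206.9°.
Normalise into (−180°, 180°]: +153.1°.
(The naïve average (-162.1 + +108.3)/2 = -26.9° is on the wrong side of the globe.)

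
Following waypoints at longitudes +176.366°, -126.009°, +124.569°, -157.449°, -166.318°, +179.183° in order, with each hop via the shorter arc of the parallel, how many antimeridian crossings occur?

Leg 1: +176.366° → -126.009°, shortest Δλ = 57.625° (east) — crosses 180°.
Leg 2: -126.009° → +124.569°, shortest Δλ = -109.422° (west) — crosses 180°.
Leg 3: +124.569° → -157.449°, shortest Δλ = 77.982° (east) — crosses 180°.
Leg 4: -157.449° → -166.318°, shortest Δλ = -8.869° (west) — does not cross 180°.
Leg 5: -166.318° → +179.183°, shortest Δλ = -14.499° (west) — crosses 180°.
Total crossings: 4.

4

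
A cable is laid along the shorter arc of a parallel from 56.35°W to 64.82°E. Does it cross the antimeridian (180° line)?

No

Signed shortest Δλ = ((64.82 − -56.35 + 180) mod 360) − 180 = 121.17°.
Going east by 121.17° from -56.35° reaches +64.82° without touching 180°.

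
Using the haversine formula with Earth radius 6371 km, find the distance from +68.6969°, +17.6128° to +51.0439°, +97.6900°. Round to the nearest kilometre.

Δλ = 97.6900 − 17.6128 = 80.0772°.
Δφ = 51.0439 − 68.6969 = -17.6530°.
a = sin²(Δφ/2) + cos φ₁ · cos φ₂ · sin²(Δλ/2) = 0.118073.
c = 2·atan2(√a, √(1−a)) = 0.70153 rad → d = 6371·c ≈ 4469.46 km.

4469 km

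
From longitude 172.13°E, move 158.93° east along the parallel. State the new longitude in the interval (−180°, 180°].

28.94°W

Start at +172.13°; shift +158.93° → +331.06°.
+331.06° lies outside (−180°, 180°]; subtract 360° → -28.94°.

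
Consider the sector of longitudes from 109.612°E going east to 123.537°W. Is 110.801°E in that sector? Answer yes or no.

Band width going east from +109.612° to -123.537°: ((-123.537 − 109.612) mod 360) = 126.851°.
Offset of +110.801° east of the west edge: ((110.801 − 109.612) mod 360) = 1.189°.
1.189° ≤ 126.851° ⇒ inside.

Yes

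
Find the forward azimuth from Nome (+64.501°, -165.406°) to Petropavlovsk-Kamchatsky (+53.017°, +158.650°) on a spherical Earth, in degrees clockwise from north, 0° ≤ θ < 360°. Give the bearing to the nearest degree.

Δλ = 158.650 − -165.406 = 324.056°; wrapped into (−180°, 180°]: -35.944°.
θ = atan2( sin Δλ · cos φ₂ , cos φ₁ · sin φ₂ − sin φ₁ · cos φ₂ · cos Δλ )
  = atan2(-0.35312, -0.09571) = -105.164° → normalised to [0°, 360°): 254.836°.

255°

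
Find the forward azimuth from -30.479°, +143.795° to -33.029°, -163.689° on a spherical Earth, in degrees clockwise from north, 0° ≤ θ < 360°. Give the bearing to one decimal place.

107.6°

Δλ = -163.689 − 143.795 = -307.484°; wrapped into (−180°, 180°]: 52.516°.
θ = atan2( sin Δλ · cos φ₂ , cos φ₁ · sin φ₂ − sin φ₁ · cos φ₂ · cos Δλ )
  = atan2(0.66529, -0.21096) = 107.594° → normalised to [0°, 360°): 107.594°.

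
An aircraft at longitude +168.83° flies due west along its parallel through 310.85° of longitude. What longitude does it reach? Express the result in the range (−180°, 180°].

-142.02°

Start at +168.83°; shift −310.85° → -142.02°.
-142.02° already lies in (−180°, 180°].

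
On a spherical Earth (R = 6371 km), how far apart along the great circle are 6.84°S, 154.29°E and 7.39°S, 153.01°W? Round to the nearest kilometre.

5812 km

Δλ = -153.01 − 154.29 = -307.30°; wrapped into (−180°, 180°]: 52.70°.
Δφ = -7.39 − -6.84 = -0.55°.
a = sin²(Δφ/2) + cos φ₁ · cos φ₂ · sin²(Δλ/2) = 0.194002.
c = 2·atan2(√a, √(1−a)) = 0.91221 rad → d = 6371·c ≈ 5811.72 km.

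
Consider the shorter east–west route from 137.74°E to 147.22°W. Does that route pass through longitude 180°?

Yes

Naïve |-147.22 − 137.74| = 284.96° > 180°, so the shorter arc goes the other way round — across 180°.
Signed shortest Δλ = ((-147.22 − 137.74 + 180) mod 360) − 180 = 75.04°.
Going east by 75.04° from +137.74° passes through 180° before reaching -147.22°.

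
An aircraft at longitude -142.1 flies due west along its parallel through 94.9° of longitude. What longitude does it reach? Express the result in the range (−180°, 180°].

Start at -142.1°; shift −94.9° → -237.0°.
-237.0° lies outside (−180°, 180°]; add 360° → +123.0°.

+123.0°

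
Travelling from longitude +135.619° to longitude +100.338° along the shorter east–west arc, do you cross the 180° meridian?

No

Signed shortest Δλ = ((100.338 − 135.619 + 180) mod 360) − 180 = -35.281°.
Going west by 35.281° from +135.619° reaches +100.338° without touching 180°.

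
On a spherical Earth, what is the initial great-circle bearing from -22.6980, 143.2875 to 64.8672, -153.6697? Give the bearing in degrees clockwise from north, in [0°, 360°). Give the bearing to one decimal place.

22.6°

Δλ = -153.6697 − 143.2875 = -296.9572°; wrapped into (−180°, 180°]: 63.0428°.
θ = atan2( sin Δλ · cos φ₂ , cos φ₁ · sin φ₂ − sin φ₁ · cos φ₂ · cos Δλ )
  = atan2(0.37857, 0.90950) = 22.599° → normalised to [0°, 360°): 22.599°.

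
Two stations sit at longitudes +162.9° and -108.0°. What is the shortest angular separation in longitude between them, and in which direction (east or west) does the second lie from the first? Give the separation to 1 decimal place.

89.1° east

Raw difference: -108.0 − 162.9 = -270.9°.
Normalise into (−180°, 180°]: -270.9° + 360° = 89.1°.
Positive ⇒ the second point lies to the east; separation 89.1°.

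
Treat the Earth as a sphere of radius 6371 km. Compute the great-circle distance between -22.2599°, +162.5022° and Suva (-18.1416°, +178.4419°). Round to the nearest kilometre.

Δλ = 178.4419 − 162.5022 = 15.9397°.
Δφ = -18.1416 − -22.2599 = 4.1183°.
a = sin²(Δφ/2) + cos φ₁ · cos φ₂ · sin²(Δλ/2) = 0.018198.
c = 2·atan2(√a, √(1−a)) = 0.27063 rad → d = 6371·c ≈ 1724.17 km.

1724 km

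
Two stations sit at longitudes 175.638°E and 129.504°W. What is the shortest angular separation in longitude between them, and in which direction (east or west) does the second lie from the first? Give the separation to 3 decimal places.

Raw difference: -129.504 − 175.638 = -305.142°.
Normalise into (−180°, 180°]: -305.142° + 360° = 54.858°.
Positive ⇒ the second point lies to the east; separation 54.858°.

54.858° east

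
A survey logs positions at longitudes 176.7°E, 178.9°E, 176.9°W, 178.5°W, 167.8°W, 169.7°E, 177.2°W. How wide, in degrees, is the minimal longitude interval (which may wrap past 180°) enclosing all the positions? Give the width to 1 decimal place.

22.5°

Sort the longitudes: -178.5°, -177.2°, -176.9°, -167.8°, +169.7°, +176.7°, +178.9°.
Eastward gaps between consecutive values (wrapping around): 1.3°, 0.3°, 9.1°, 337.5°, 7.0°, 2.2°, 2.6°.
Largest gap = 337.5° ⇒ minimal covering band is its complement: 360° − 337.5° = 22.5°.
Band runs from +169.7° eastward to -167.8°, crossing the antimeridian.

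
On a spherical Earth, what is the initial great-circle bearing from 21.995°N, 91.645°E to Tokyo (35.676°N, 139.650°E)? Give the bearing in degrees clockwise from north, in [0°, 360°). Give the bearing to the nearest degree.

Δλ = 139.650 − 91.645 = 48.005°.
θ = atan2( sin Δλ · cos φ₂ , cos φ₁ · sin φ₂ − sin φ₁ · cos φ₂ · cos Δλ )
  = atan2(0.60372, 0.33720) = 60.815° → normalised to [0°, 360°): 60.815°.

61°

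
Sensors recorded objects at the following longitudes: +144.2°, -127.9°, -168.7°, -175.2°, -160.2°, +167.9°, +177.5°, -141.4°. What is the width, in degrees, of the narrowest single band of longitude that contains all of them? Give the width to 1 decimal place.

Sort the longitudes: -175.2°, -168.7°, -160.2°, -141.4°, -127.9°, +144.2°, +167.9°, +177.5°.
Eastward gaps between consecutive values (wrapping around): 6.5°, 8.5°, 18.8°, 13.5°, 272.1°, 23.7°, 9.6°, 7.3°.
Largest gap = 272.1° ⇒ minimal covering band is its complement: 360° − 272.1° = 87.9°.
Band runs from +144.2° eastward to -127.9°, crossing the antimeridian.

87.9°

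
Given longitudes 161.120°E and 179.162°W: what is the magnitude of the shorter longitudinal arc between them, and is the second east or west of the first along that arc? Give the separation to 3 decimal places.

19.718° east

Raw difference: -179.162 − 161.120 = -340.282°.
Normalise into (−180°, 180°]: -340.282° + 360° = 19.718°.
Positive ⇒ the second point lies to the east; separation 19.718°.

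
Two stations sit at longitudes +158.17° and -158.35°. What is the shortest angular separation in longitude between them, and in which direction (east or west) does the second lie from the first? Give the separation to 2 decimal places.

43.48° east

Raw difference: -158.35 − 158.17 = -316.52°.
Normalise into (−180°, 180°]: -316.52° + 360° = 43.48°.
Positive ⇒ the second point lies to the east; separation 43.48°.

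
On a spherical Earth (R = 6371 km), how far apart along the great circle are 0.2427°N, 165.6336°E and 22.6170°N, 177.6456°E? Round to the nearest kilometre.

Δλ = 177.6456 − 165.6336 = 12.0120°.
Δφ = 22.6170 − 0.2427 = 22.3743°.
a = sin²(Δφ/2) + cos φ₁ · cos φ₂ · sin²(Δλ/2) = 0.047748.
c = 2·atan2(√a, √(1−a)) = 0.44058 rad → d = 6371·c ≈ 2806.93 km.

2807 km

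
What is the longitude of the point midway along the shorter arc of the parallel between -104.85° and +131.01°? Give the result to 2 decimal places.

-166.92°

Signed shortest Δλ from -104.85° to +131.01° is -124.14°.
Midpoint longitude = -104.85° + (-124.14°)/2 = -104.85° − 62.07° = -166.92°.
(The naïve average (-104.85 + +131.01)/2 = 13.08° is on the wrong side of the globe.)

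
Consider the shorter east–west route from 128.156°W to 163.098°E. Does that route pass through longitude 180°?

Yes

Naïve |163.098 − -128.156| = 291.254° > 180°, so the shorter arc goes the other way round — across 180°.
Signed shortest Δλ = ((163.098 − -128.156 + 180) mod 360) − 180 = -68.746°.
Going west by 68.746° from -128.156° passes through 180° before reaching +163.098°.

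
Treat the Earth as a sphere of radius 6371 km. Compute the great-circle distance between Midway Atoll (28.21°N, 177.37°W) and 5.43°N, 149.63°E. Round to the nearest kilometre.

Δλ = 149.63 − -177.37 = 327.00°; wrapped into (−180°, 180°]: -33.00°.
Δφ = 5.43 − 28.21 = -22.78°.
a = sin²(Δφ/2) + cos φ₁ · cos φ₂ · sin²(Δλ/2) = 0.109765.
c = 2·atan2(√a, √(1−a)) = 0.67538 rad → d = 6371·c ≈ 4302.85 km.

4303 km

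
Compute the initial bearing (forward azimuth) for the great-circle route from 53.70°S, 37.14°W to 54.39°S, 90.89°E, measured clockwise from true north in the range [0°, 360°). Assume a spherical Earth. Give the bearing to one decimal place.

149.2°

Δλ = 90.89 − -37.14 = 128.03°.
θ = atan2( sin Δλ · cos φ₂ , cos φ₁ · sin φ₂ − sin φ₁ · cos φ₂ · cos Δλ )
  = atan2(0.45864, -0.77041) = 149.234° → normalised to [0°, 360°): 149.234°.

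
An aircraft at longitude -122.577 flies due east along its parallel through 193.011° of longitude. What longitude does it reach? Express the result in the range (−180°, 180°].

+70.434°

Start at -122.577°; shift +193.011° → +70.434°.
+70.434° already lies in (−180°, 180°].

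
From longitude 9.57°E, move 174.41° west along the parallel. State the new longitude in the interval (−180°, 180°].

Start at +9.57°; shift −174.41° → -164.84°.
-164.84° already lies in (−180°, 180°].

164.84°W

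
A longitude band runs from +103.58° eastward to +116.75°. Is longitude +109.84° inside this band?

Band width going east from +103.58° to +116.75°: ((116.75 − 103.58) mod 360) = 13.17°.
Offset of +109.84° east of the west edge: ((109.84 − 103.58) mod 360) = 6.26°.
6.26° ≤ 13.17° ⇒ inside.

Yes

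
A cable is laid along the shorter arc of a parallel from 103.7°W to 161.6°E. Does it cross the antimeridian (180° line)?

Yes

Naïve |161.6 − -103.7| = 265.3° > 180°, so the shorter arc goes the other way round — across 180°.
Signed shortest Δλ = ((161.6 − -103.7 + 180) mod 360) − 180 = -94.7°.
Going west by 94.7° from -103.7° passes through 180° before reaching +161.6°.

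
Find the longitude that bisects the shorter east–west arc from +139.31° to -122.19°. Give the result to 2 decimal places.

-171.44°

Signed shortest Δλ from +139.31° to -122.19° is +98.50°.
Midpoint longitude = +139.31° + (+98.50°)/2 = +139.31° + 49.25° = +188.56°.
Normalise into (−180°, 180°]: -171.44°.
(The naïve average (+139.31 + -122.19)/2 = 8.56° is on the wrong side of the globe.)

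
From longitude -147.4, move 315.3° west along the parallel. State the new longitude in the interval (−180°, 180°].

Start at -147.4°; shift −315.3° → -462.7°.
-462.7° lies outside (−180°, 180°]; add 360° → -102.7°.

-102.7°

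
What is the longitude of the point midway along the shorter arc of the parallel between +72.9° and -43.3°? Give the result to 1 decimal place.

Signed shortest Δλ from +72.9° to -43.3° is -116.2°.
Midpoint longitude = +72.9° + (-116.2°)/2 = +72.9° − 58.1° = +14.8°.

+14.8°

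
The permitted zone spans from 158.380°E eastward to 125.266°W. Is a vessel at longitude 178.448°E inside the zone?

Band width going east from +158.380° to -125.266°: ((-125.266 − 158.380) mod 360) = 76.354°.
Offset of +178.448° east of the west edge: ((178.448 − 158.380) mod 360) = 20.068°.
20.068° ≤ 76.354° ⇒ inside.

Yes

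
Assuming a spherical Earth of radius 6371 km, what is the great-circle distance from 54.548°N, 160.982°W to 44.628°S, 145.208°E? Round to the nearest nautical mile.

6555 nmi

Δλ = 145.208 − -160.982 = 306.190°; wrapped into (−180°, 180°]: -53.810°.
Δφ = -44.628 − 54.548 = -99.176°.
a = sin²(Δφ/2) + cos φ₁ · cos φ₂ · sin²(Δλ/2) = 0.664260.
c = 2·atan2(√a, √(1−a)) = 1.90553 rad → d = 6371·c ≈ 12140.15 km ≈ 6555.16 nmi.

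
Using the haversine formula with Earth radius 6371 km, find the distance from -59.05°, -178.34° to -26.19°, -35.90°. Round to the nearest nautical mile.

Δλ = -35.90 − -178.34 = 142.44°.
Δφ = -26.19 − -59.05 = 32.86°.
a = sin²(Δφ/2) + cos φ₁ · cos φ₂ · sin²(Δλ/2) = 0.493661.
c = 2·atan2(√a, √(1−a)) = 1.55812 rad → d = 6371·c ≈ 9926.77 km ≈ 5360.03 nmi.

5360 nmi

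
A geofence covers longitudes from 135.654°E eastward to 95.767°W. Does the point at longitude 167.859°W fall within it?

Band width going east from +135.654° to -95.767°: ((-95.767 − 135.654) mod 360) = 128.579°.
Offset of -167.859° east of the west edge: ((-167.859 − 135.654) mod 360) = 56.487°.
56.487° ≤ 128.579° ⇒ inside.

Yes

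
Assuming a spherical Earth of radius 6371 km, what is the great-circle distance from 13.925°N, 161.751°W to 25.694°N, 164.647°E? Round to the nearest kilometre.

Δλ = 164.647 − -161.751 = 326.398°; wrapped into (−180°, 180°]: -33.602°.
Δφ = 25.694 − 13.925 = 11.769°.
a = sin²(Δφ/2) + cos φ₁ · cos φ₂ · sin²(Δλ/2) = 0.083586.
c = 2·atan2(√a, √(1−a)) = 0.58660 rad → d = 6371·c ≈ 3737.23 km.

3737 km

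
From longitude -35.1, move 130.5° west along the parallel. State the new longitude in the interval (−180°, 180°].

-165.6°

Start at -35.1°; shift −130.5° → -165.6°.
-165.6° already lies in (−180°, 180°].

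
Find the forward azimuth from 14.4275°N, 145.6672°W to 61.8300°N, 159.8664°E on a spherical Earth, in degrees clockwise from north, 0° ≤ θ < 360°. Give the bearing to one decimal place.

333.9°

Δλ = 159.8664 − -145.6672 = 305.5336°; wrapped into (−180°, 180°]: -54.4664°.
θ = atan2( sin Δλ · cos φ₂ , cos φ₁ · sin φ₂ − sin φ₁ · cos φ₂ · cos Δλ )
  = atan2(-0.38417, 0.78539) = -26.066° → normalised to [0°, 360°): 333.934°.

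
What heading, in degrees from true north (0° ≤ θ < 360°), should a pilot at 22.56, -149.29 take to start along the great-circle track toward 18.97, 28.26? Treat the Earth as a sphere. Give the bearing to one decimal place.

3.5°

Δλ = 28.26 − -149.29 = 177.55°.
θ = atan2( sin Δλ · cos φ₂ , cos φ₁ · sin φ₂ − sin φ₁ · cos φ₂ · cos Δλ )
  = atan2(0.04043, 0.66268) = 3.491° → normalised to [0°, 360°): 3.491°.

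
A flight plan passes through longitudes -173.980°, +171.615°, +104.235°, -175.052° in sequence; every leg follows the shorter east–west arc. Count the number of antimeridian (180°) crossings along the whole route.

Leg 1: -173.980° → +171.615°, shortest Δλ = -14.405° (west) — crosses 180°.
Leg 2: +171.615° → +104.235°, shortest Δλ = -67.38° (west) — does not cross 180°.
Leg 3: +104.235° → -175.052°, shortest Δλ = 80.713° (east) — crosses 180°.
Total crossings: 2.

2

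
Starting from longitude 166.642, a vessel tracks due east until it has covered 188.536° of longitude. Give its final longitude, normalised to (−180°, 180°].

-4.822°

Start at +166.642°; shift +188.536° → +355.178°.
+355.178° lies outside (−180°, 180°]; subtract 360° → -4.822°.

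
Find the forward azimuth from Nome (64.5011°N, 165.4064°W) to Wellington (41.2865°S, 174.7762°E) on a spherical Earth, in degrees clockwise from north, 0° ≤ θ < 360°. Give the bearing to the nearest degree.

Δλ = 174.7762 − -165.4064 = 340.1826°; wrapped into (−180°, 180°]: -19.8174°.
θ = atan2( sin Δλ · cos φ₂ , cos φ₁ · sin φ₂ − sin φ₁ · cos φ₂ · cos Δλ )
  = atan2(-0.25475, -0.92211) = -164.556° → normalised to [0°, 360°): 195.444°.

195°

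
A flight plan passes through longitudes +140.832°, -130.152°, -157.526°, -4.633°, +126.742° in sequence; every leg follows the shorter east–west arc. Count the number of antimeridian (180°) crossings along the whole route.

Leg 1: +140.832° → -130.152°, shortest Δλ = 89.016° (east) — crosses 180°.
Leg 2: -130.152° → -157.526°, shortest Δλ = -27.374° (west) — does not cross 180°.
Leg 3: -157.526° → -4.633°, shortest Δλ = 152.893° (east) — does not cross 180°.
Leg 4: -4.633° → +126.742°, shortest Δλ = 131.375° (east) — does not cross 180°.
Total crossings: 1.

1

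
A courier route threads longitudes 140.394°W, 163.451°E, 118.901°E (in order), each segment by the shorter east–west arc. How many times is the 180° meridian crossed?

Leg 1: -140.394° → +163.451°, shortest Δλ = -56.155° (west) — crosses 180°.
Leg 2: +163.451° → +118.901°, shortest Δλ = -44.55° (west) — does not cross 180°.
Total crossings: 1.

1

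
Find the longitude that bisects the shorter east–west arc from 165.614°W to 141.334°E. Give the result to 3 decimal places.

Signed shortest Δλ from -165.614° to +141.334° is -53.052°.
Midpoint longitude = -165.614° + (-53.052°)/2 = -165.614° − 26.526° = -192.140°.
Normalise into (−180°, 180°]: +167.860°.
(The naïve average (-165.614 + +141.334)/2 = -12.14° is on the wrong side of the globe.)

167.860°E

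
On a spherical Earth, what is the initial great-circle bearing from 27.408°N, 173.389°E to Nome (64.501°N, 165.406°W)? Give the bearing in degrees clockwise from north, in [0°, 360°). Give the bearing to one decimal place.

14.2°

Δλ = -165.406 − 173.389 = -338.795°; wrapped into (−180°, 180°]: 21.205°.
θ = atan2( sin Δλ · cos φ₂ , cos φ₁ · sin φ₂ − sin φ₁ · cos φ₂ · cos Δλ )
  = atan2(0.15571, 0.61653) = 14.174° → normalised to [0°, 360°): 14.174°.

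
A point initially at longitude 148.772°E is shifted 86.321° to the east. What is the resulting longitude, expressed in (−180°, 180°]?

124.907°W

Start at +148.772°; shift +86.321° → +235.093°.
+235.093° lies outside (−180°, 180°]; subtract 360° → -124.907°.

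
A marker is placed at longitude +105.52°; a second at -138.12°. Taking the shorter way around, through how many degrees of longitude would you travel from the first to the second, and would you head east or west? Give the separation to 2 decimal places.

116.36° east

Raw difference: -138.12 − 105.52 = -243.64°.
Normalise into (−180°, 180°]: -243.64° + 360° = 116.36°.
Positive ⇒ the second point lies to the east; separation 116.36°.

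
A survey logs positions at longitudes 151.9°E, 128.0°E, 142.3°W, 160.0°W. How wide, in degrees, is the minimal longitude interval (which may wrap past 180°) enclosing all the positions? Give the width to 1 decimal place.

89.7°

Sort the longitudes: -160.0°, -142.3°, +128.0°, +151.9°.
Eastward gaps between consecutive values (wrapping around): 17.7°, 270.3°, 23.9°, 48.1°.
Largest gap = 270.3° ⇒ minimal covering band is its complement: 360° − 270.3° = 89.7°.
Band runs from +128.0° eastward to -142.3°, crossing the antimeridian.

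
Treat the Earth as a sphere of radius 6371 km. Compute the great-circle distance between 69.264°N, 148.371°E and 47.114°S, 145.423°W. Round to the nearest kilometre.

14013 km

Δλ = -145.423 − 148.371 = -293.794°; wrapped into (−180°, 180°]: 66.206°.
Δφ = -47.114 − 69.264 = -116.378°.
a = sin²(Δφ/2) + cos φ₁ · cos φ₂ · sin²(Δλ/2) = 0.794016.
c = 2·atan2(√a, √(1−a)) = 2.19942 rad → d = 6371·c ≈ 14012.51 km.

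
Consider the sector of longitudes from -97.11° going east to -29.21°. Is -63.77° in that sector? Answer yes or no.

Yes

Band width going east from -97.11° to -29.21°: ((-29.21 − -97.11) mod 360) = 67.90°.
Offset of -63.77° east of the west edge: ((-63.77 − -97.11) mod 360) = 33.34°.
33.34° ≤ 67.90° ⇒ inside.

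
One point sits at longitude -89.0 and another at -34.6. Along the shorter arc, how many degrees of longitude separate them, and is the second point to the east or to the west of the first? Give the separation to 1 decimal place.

Raw difference: -34.6 − -89.0 = 54.4°.
Normalise into (−180°, 180°]: 54.4° stays 54.4°.
Positive ⇒ the second point lies to the east; separation 54.4°.

54.4° east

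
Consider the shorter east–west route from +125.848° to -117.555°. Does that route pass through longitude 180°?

Naïve |-117.555 − 125.848| = 243.403° > 180°, so the shorter arc goes the other way round — across 180°.
Signed shortest Δλ = ((-117.555 − 125.848 + 180) mod 360) − 180 = 116.597°.
Going east by 116.597° from +125.848° passes through 180° before reaching -117.555°.

Yes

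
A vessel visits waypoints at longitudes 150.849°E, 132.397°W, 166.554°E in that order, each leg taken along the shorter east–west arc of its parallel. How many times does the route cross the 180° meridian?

Leg 1: +150.849° → -132.397°, shortest Δλ = 76.754° (east) — crosses 180°.
Leg 2: -132.397° → +166.554°, shortest Δλ = -61.049° (west) — crosses 180°.
Total crossings: 2.

2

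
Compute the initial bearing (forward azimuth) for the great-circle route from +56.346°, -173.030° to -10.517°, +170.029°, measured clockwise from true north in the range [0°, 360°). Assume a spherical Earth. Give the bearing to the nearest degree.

198°

Δλ = 170.029 − -173.030 = 343.059°; wrapped into (−180°, 180°]: -16.941°.
θ = atan2( sin Δλ · cos φ₂ , cos φ₁ · sin φ₂ − sin φ₁ · cos φ₂ · cos Δλ )
  = atan2(-0.28649, -0.88405) = -162.044° → normalised to [0°, 360°): 197.956°.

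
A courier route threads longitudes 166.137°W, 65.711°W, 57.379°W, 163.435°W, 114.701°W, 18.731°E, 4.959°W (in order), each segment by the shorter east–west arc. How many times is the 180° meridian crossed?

Leg 1: -166.137° → -65.711°, shortest Δλ = 100.426° (east) — does not cross 180°.
Leg 2: -65.711° → -57.379°, shortest Δλ = 8.332° (east) — does not cross 180°.
Leg 3: -57.379° → -163.435°, shortest Δλ = -106.056° (west) — does not cross 180°.
Leg 4: -163.435° → -114.701°, shortest Δλ = 48.734° (east) — does not cross 180°.
Leg 5: -114.701° → +18.731°, shortest Δλ = 133.432° (east) — does not cross 180°.
Leg 6: +18.731° → -4.959°, shortest Δλ = -23.69° (west) — does not cross 180°.
Total crossings: 0.

0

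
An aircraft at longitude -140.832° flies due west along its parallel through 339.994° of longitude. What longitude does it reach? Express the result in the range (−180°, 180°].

Start at -140.832°; shift −339.994° → -480.826°.
-480.826° lies outside (−180°, 180°]; add 360° → -120.826°.

-120.826°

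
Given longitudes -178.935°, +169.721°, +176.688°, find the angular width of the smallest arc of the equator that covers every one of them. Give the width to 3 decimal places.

Sort the longitudes: -178.935°, +169.721°, +176.688°.
Eastward gaps between consecutive values (wrapping around): 348.656°, 6.967°, 4.377°.
Largest gap = 348.656° ⇒ minimal covering band is its complement: 360° − 348.656° = 11.344°.
Band runs from +169.721° eastward to -178.935°, crossing the antimeridian.

11.344°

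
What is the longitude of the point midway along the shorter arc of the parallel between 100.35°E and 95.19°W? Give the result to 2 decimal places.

177.42°W

Signed shortest Δλ from +100.35° to -95.19° is +164.46°.
Midpoint longitude = +100.35° + (+164.46°)/2 = +100.35° + 82.23° = +182.58°.
Normalise into (−180°, 180°]: -177.42°.
(The naïve average (+100.35 + -95.19)/2 = 2.58° is on the wrong side of the globe.)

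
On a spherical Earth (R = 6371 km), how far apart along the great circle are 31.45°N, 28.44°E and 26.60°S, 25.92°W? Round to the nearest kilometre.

Δλ = -25.92 − 28.44 = -54.36°.
Δφ = -26.60 − 31.45 = -58.05°.
a = sin²(Δφ/2) + cos φ₁ · cos φ₂ · sin²(Δλ/2) = 0.394572.
c = 2·atan2(√a, √(1−a)) = 1.35835 rad → d = 6371·c ≈ 8654.02 km.

8654 km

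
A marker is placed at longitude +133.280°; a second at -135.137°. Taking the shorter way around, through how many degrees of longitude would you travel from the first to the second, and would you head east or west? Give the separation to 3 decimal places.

91.583° east

Raw difference: -135.137 − 133.280 = -268.417°.
Normalise into (−180°, 180°]: -268.417° + 360° = 91.583°.
Positive ⇒ the second point lies to the east; separation 91.583°.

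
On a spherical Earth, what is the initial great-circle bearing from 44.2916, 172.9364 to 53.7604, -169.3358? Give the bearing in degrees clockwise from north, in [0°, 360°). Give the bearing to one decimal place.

Δλ = -169.3358 − 172.9364 = -342.2722°; wrapped into (−180°, 180°]: 17.7278°.
θ = atan2( sin Δλ · cos φ₂ , cos φ₁ · sin φ₂ − sin φ₁ · cos φ₂ · cos Δλ )
  = atan2(0.18001, 0.18411) = 44.354° → normalised to [0°, 360°): 44.354°.

44.4°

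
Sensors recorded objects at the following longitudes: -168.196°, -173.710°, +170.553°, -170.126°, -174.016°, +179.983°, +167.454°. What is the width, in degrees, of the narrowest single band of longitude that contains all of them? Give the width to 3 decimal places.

Sort the longitudes: -174.016°, -173.710°, -170.126°, -168.196°, +167.454°, +170.553°, +179.983°.
Eastward gaps between consecutive values (wrapping around): 0.306°, 3.584°, 1.930°, 335.650°, 3.099°, 9.430°, 6.001°.
Largest gap = 335.650° ⇒ minimal covering band is its complement: 360° − 335.650° = 24.350°.
Band runs from +167.454° eastward to -168.196°, crossing the antimeridian.

24.350°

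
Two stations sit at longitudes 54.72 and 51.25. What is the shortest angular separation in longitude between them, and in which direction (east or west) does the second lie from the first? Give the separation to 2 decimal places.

Raw difference: 51.25 − 54.72 = -3.47°.
Normalise into (−180°, 180°]: -3.47° stays -3.47°.
Negative ⇒ the second point lies to the west; separation 3.47°.

3.47° west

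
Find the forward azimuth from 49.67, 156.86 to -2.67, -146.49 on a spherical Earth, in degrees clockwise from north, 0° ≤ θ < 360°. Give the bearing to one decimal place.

Δλ = -146.49 − 156.86 = -303.35°; wrapped into (−180°, 180°]: 56.65°.
θ = atan2( sin Δλ · cos φ₂ , cos φ₁ · sin φ₂ − sin φ₁ · cos φ₂ · cos Δλ )
  = atan2(0.83442, -0.44879) = 118.273° → normalised to [0°, 360°): 118.273°.

118.3°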